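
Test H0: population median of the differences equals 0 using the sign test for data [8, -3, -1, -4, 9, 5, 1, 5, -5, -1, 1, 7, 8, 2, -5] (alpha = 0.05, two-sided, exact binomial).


Step 1: Discard zero differences. Original n = 15; n_eff = number of nonzero differences = 15.
Nonzero differences (with sign): +8, -3, -1, -4, +9, +5, +1, +5, -5, -1, +1, +7, +8, +2, -5
Step 2: Count signs: positive = 9, negative = 6.
Step 3: Under H0: P(positive) = 0.5, so the number of positives S ~ Bin(15, 0.5).
Step 4: Two-sided exact p-value = sum of Bin(15,0.5) probabilities at or below the observed probability = 0.607239.
Step 5: alpha = 0.05. fail to reject H0.

n_eff = 15, pos = 9, neg = 6, p = 0.607239, fail to reject H0.


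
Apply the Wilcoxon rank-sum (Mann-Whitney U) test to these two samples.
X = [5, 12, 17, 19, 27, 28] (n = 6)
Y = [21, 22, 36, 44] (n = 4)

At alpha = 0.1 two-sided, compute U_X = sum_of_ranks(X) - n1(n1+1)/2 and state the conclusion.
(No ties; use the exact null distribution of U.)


Step 1: Combine and sort all 10 observations; assign midranks.
sorted (value, group): (5,X), (12,X), (17,X), (19,X), (21,Y), (22,Y), (27,X), (28,X), (36,Y), (44,Y)
ranks: 5->1, 12->2, 17->3, 19->4, 21->5, 22->6, 27->7, 28->8, 36->9, 44->10
Step 2: Rank sum for X: R1 = 1 + 2 + 3 + 4 + 7 + 8 = 25.
Step 3: U_X = R1 - n1(n1+1)/2 = 25 - 6*7/2 = 25 - 21 = 4.
       U_Y = n1*n2 - U_X = 24 - 4 = 20.
Step 4: No ties, so the exact null distribution of U (based on enumerating the C(10,6) = 210 equally likely rank assignments) gives the two-sided p-value.
Step 5: p-value = 0.114286; compare to alpha = 0.1. fail to reject H0.

U_X = 4, p = 0.114286, fail to reject H0 at alpha = 0.1.


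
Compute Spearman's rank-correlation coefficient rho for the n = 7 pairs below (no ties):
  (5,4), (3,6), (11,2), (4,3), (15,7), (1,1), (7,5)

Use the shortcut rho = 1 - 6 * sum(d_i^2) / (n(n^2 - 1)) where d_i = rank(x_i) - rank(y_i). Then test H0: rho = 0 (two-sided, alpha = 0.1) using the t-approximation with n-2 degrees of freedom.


Step 1: Rank x and y separately (midranks; no ties here).
rank(x): 5->4, 3->2, 11->6, 4->3, 15->7, 1->1, 7->5
rank(y): 4->4, 6->6, 2->2, 3->3, 7->7, 1->1, 5->5
Step 2: d_i = R_x(i) - R_y(i); compute d_i^2.
  (4-4)^2=0, (2-6)^2=16, (6-2)^2=16, (3-3)^2=0, (7-7)^2=0, (1-1)^2=0, (5-5)^2=0
sum(d^2) = 32.
Step 3: rho = 1 - 6*32 / (7*(7^2 - 1)) = 1 - 192/336 = 0.428571.
Step 4: Under H0, t = rho * sqrt((n-2)/(1-rho^2)) = 1.0607 ~ t(5).
Step 5: Two-sided p-value from the t-distribution with 5 df = 0.337368.
Step 6: alpha = 0.1. fail to reject H0.

rho = 0.4286, p = 0.337368, fail to reject H0 at alpha = 0.1.


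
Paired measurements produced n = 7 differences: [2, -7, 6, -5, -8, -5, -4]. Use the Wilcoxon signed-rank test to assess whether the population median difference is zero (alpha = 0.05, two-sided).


Step 1: Drop any zero differences (none here) and take |d_i|.
|d| = [2, 7, 6, 5, 8, 5, 4]
Step 2: Midrank |d_i| (ties get averaged ranks).
ranks: |2|->1, |7|->6, |6|->5, |5|->3.5, |8|->7, |5|->3.5, |4|->2
Step 3: Attach original signs; sum ranks with positive sign and with negative sign.
W+ = 1 + 5 = 6
W- = 6 + 3.5 + 7 + 3.5 + 2 = 22
(Check: W+ + W- = 28 should equal n(n+1)/2 = 28.)
Step 4: Test statistic W = min(W+, W-) = 6.
Step 5: Ties in |d|, so use the tie-corrected normal approximation.
        E[W] = n(n+1)/4 = 7*8/4 = 14.
        Tie groups: |d|=5 (t=2); sum(t^3 - t) = 6.
        Var[W] = n(n+1)(2n+1)/24 - sum(t^3-t)/48 = 840/24 - 6/48 = 34.875.
        z = (W - E[W]) / sqrt(Var[W]) = (6 - 14) / 5.9055 = -1.3547.
        Two-sided p = 2*Phi(z) = 0.175523.
Step 6: alpha = 0.05. fail to reject H0.

W+ = 6, W- = 22, W = min = 6, p = 0.175523, fail to reject H0.


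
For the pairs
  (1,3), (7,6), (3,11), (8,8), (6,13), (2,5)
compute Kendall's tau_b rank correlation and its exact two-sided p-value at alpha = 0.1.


Step 1: Enumerate the 15 unordered pairs (i,j) with i<j and classify each by sign(x_j-x_i) * sign(y_j-y_i).
  (1,2):dx=+6,dy=+3->C; (1,3):dx=+2,dy=+8->C; (1,4):dx=+7,dy=+5->C; (1,5):dx=+5,dy=+10->C
  (1,6):dx=+1,dy=+2->C; (2,3):dx=-4,dy=+5->D; (2,4):dx=+1,dy=+2->C; (2,5):dx=-1,dy=+7->D
  (2,6):dx=-5,dy=-1->C; (3,4):dx=+5,dy=-3->D; (3,5):dx=+3,dy=+2->C; (3,6):dx=-1,dy=-6->C
  (4,5):dx=-2,dy=+5->D; (4,6):dx=-6,dy=-3->C; (5,6):dx=-4,dy=-8->C
Step 2: C = 11, D = 4, total pairs = 15.
Step 3: tau = (C - D)/(n(n-1)/2) = (11 - 4)/15 = 0.466667.
Step 4: Exact two-sided p-value (enumerate n! = 720 permutations of y under H0): p = 0.272222.
Step 5: alpha = 0.1. fail to reject H0.

tau_b = 0.4667 (C=11, D=4), p = 0.272222, fail to reject H0.


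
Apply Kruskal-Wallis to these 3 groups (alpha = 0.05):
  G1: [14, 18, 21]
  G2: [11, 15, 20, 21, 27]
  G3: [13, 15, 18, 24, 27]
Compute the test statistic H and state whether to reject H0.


Step 1: Combine all N = 13 observations and assign midranks.
sorted (value, group, rank): (11,G2,1), (13,G3,2), (14,G1,3), (15,G2,4.5), (15,G3,4.5), (18,G1,6.5), (18,G3,6.5), (20,G2,8), (21,G1,9.5), (21,G2,9.5), (24,G3,11), (27,G2,12.5), (27,G3,12.5)
Step 2: Sum ranks within each group.
R_1 = 19 (n_1 = 3)
R_2 = 35.5 (n_2 = 5)
R_3 = 36.5 (n_3 = 5)
Step 3: H = 12/(N(N+1)) * sum(R_i^2/n_i) - 3(N+1)
     = 12/(13*14) * (19^2/3 + 35.5^2/5 + 36.5^2/5) - 3*14
     = 0.065934 * 638.833 - 42
     = 0.120879.
Step 4: Ties present; correction factor C = 1 - 24/(13^3 - 13) = 0.989011. Corrected H = 0.120879 / 0.989011 = 0.122222.
Step 5: Under H0, H ~ chi^2(2); p-value = 0.940719.
Step 6: alpha = 0.05. fail to reject H0.

H = 0.1222, df = 2, p = 0.940719, fail to reject H0.


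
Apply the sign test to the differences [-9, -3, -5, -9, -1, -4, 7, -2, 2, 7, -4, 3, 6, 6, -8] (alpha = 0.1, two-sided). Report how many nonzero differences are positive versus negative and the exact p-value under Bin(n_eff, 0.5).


Step 1: Discard zero differences. Original n = 15; n_eff = number of nonzero differences = 15.
Nonzero differences (with sign): -9, -3, -5, -9, -1, -4, +7, -2, +2, +7, -4, +3, +6, +6, -8
Step 2: Count signs: positive = 6, negative = 9.
Step 3: Under H0: P(positive) = 0.5, so the number of positives S ~ Bin(15, 0.5).
Step 4: Two-sided exact p-value = sum of Bin(15,0.5) probabilities at or below the observed probability = 0.607239.
Step 5: alpha = 0.1. fail to reject H0.

n_eff = 15, pos = 6, neg = 9, p = 0.607239, fail to reject H0.


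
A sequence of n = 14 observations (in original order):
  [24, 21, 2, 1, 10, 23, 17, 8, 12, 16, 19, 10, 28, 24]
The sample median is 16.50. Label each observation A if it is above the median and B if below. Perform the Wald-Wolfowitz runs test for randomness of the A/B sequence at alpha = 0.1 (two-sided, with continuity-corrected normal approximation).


Step 1: Compute median = 16.50; label A = above, B = below.
Labels in order: AABBBAABBBABAA  (n_A = 7, n_B = 7)
Step 2: Count runs R = 7.
Step 3: Under H0 (random ordering), E[R] = 2*n_A*n_B/(n_A+n_B) + 1 = 2*7*7/14 + 1 = 8.0000.
        Var[R] = 2*n_A*n_B*(2*n_A*n_B - n_A - n_B) / ((n_A+n_B)^2 * (n_A+n_B-1)) = 8232/2548 = 3.2308.
        SD[R] = 1.7974.
Step 4: Continuity-corrected z = (R + 0.5 - E[R]) / SD[R] = (7 + 0.5 - 8.0000) / 1.7974 = -0.2782.
Step 5: Two-sided p-value via normal approximation = 2*(1 - Phi(|z|)) = 0.780879.
Step 6: alpha = 0.1. fail to reject H0.

R = 7, z = -0.2782, p = 0.780879, fail to reject H0.


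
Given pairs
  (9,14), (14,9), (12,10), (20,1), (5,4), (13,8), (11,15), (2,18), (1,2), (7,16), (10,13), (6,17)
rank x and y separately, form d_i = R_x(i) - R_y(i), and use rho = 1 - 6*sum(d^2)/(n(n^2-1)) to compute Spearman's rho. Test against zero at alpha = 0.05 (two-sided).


Step 1: Rank x and y separately (midranks; no ties here).
rank(x): 9->6, 14->11, 12->9, 20->12, 5->3, 13->10, 11->8, 2->2, 1->1, 7->5, 10->7, 6->4
rank(y): 14->8, 9->5, 10->6, 1->1, 4->3, 8->4, 15->9, 18->12, 2->2, 16->10, 13->7, 17->11
Step 2: d_i = R_x(i) - R_y(i); compute d_i^2.
  (6-8)^2=4, (11-5)^2=36, (9-6)^2=9, (12-1)^2=121, (3-3)^2=0, (10-4)^2=36, (8-9)^2=1, (2-12)^2=100, (1-2)^2=1, (5-10)^2=25, (7-7)^2=0, (4-11)^2=49
sum(d^2) = 382.
Step 3: rho = 1 - 6*382 / (12*(12^2 - 1)) = 1 - 2292/1716 = -0.335664.
Step 4: Under H0, t = rho * sqrt((n-2)/(1-rho^2)) = -1.1268 ~ t(10).
Step 5: Two-sided p-value from the t-distribution with 10 df = 0.286123.
Step 6: alpha = 0.05. fail to reject H0.

rho = -0.3357, p = 0.286123, fail to reject H0 at alpha = 0.05.


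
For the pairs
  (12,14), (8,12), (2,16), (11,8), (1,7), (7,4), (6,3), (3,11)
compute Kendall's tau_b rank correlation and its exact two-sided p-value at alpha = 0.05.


Step 1: Enumerate the 28 unordered pairs (i,j) with i<j and classify each by sign(x_j-x_i) * sign(y_j-y_i).
  (1,2):dx=-4,dy=-2->C; (1,3):dx=-10,dy=+2->D; (1,4):dx=-1,dy=-6->C; (1,5):dx=-11,dy=-7->C
  (1,6):dx=-5,dy=-10->C; (1,7):dx=-6,dy=-11->C; (1,8):dx=-9,dy=-3->C; (2,3):dx=-6,dy=+4->D
  (2,4):dx=+3,dy=-4->D; (2,5):dx=-7,dy=-5->C; (2,6):dx=-1,dy=-8->C; (2,7):dx=-2,dy=-9->C
  (2,8):dx=-5,dy=-1->C; (3,4):dx=+9,dy=-8->D; (3,5):dx=-1,dy=-9->C; (3,6):dx=+5,dy=-12->D
  (3,7):dx=+4,dy=-13->D; (3,8):dx=+1,dy=-5->D; (4,5):dx=-10,dy=-1->C; (4,6):dx=-4,dy=-4->C
  (4,7):dx=-5,dy=-5->C; (4,8):dx=-8,dy=+3->D; (5,6):dx=+6,dy=-3->D; (5,7):dx=+5,dy=-4->D
  (5,8):dx=+2,dy=+4->C; (6,7):dx=-1,dy=-1->C; (6,8):dx=-4,dy=+7->D; (7,8):dx=-3,dy=+8->D
Step 2: C = 16, D = 12, total pairs = 28.
Step 3: tau = (C - D)/(n(n-1)/2) = (16 - 12)/28 = 0.142857.
Step 4: Exact two-sided p-value (enumerate n! = 40320 permutations of y under H0): p = 0.719544.
Step 5: alpha = 0.05. fail to reject H0.

tau_b = 0.1429 (C=16, D=12), p = 0.719544, fail to reject H0.


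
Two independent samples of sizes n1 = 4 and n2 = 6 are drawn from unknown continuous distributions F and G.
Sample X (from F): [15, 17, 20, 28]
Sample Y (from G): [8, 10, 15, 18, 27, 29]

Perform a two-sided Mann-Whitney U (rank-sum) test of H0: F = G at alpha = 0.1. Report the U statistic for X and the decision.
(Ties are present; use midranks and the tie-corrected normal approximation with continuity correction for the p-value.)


Step 1: Combine and sort all 10 observations; assign midranks.
sorted (value, group): (8,Y), (10,Y), (15,X), (15,Y), (17,X), (18,Y), (20,X), (27,Y), (28,X), (29,Y)
ranks: 8->1, 10->2, 15->3.5, 15->3.5, 17->5, 18->6, 20->7, 27->8, 28->9, 29->10
Step 2: Rank sum for X: R1 = 3.5 + 5 + 7 + 9 = 24.5.
Step 3: U_X = R1 - n1(n1+1)/2 = 24.5 - 4*5/2 = 24.5 - 10 = 14.5.
       U_Y = n1*n2 - U_X = 24 - 14.5 = 9.5.
Step 4: Ties are present, so use the tie-corrected normal approximation (with continuity correction) for the p-value.
Step 5: p-value = 0.668870; compare to alpha = 0.1. fail to reject H0.

U_X = 14.5, p = 0.668870, fail to reject H0 at alpha = 0.1.


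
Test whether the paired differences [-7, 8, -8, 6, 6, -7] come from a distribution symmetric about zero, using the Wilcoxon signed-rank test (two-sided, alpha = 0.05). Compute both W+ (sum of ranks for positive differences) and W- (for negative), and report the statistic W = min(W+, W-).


Step 1: Drop any zero differences (none here) and take |d_i|.
|d| = [7, 8, 8, 6, 6, 7]
Step 2: Midrank |d_i| (ties get averaged ranks).
ranks: |7|->3.5, |8|->5.5, |8|->5.5, |6|->1.5, |6|->1.5, |7|->3.5
Step 3: Attach original signs; sum ranks with positive sign and with negative sign.
W+ = 5.5 + 1.5 + 1.5 = 8.5
W- = 3.5 + 5.5 + 3.5 = 12.5
(Check: W+ + W- = 21 should equal n(n+1)/2 = 21.)
Step 4: Test statistic W = min(W+, W-) = 8.5.
Step 5: Ties in |d|, so use the tie-corrected normal approximation.
        E[W] = n(n+1)/4 = 6*7/4 = 10.5.
        Tie groups: |d|=6 (t=2), |d|=7 (t=2), |d|=8 (t=2); sum(t^3 - t) = 18.
        Var[W] = n(n+1)(2n+1)/24 - sum(t^3-t)/48 = 546/24 - 18/48 = 22.375.
        z = (W - E[W]) / sqrt(Var[W]) = (8.5 - 10.5) / 4.7302 = -0.4228.
        Two-sided p = 2*Phi(z) = 0.672432.
Step 6: alpha = 0.05. fail to reject H0.

W+ = 8.5, W- = 12.5, W = min = 8.5, p = 0.672432, fail to reject H0.


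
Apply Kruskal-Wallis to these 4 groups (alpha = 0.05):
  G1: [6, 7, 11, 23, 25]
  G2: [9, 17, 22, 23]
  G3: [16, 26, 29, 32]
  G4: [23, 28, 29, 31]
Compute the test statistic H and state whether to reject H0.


Step 1: Combine all N = 17 observations and assign midranks.
sorted (value, group, rank): (6,G1,1), (7,G1,2), (9,G2,3), (11,G1,4), (16,G3,5), (17,G2,6), (22,G2,7), (23,G1,9), (23,G2,9), (23,G4,9), (25,G1,11), (26,G3,12), (28,G4,13), (29,G3,14.5), (29,G4,14.5), (31,G4,16), (32,G3,17)
Step 2: Sum ranks within each group.
R_1 = 27 (n_1 = 5)
R_2 = 25 (n_2 = 4)
R_3 = 48.5 (n_3 = 4)
R_4 = 52.5 (n_4 = 4)
Step 3: H = 12/(N(N+1)) * sum(R_i^2/n_i) - 3(N+1)
     = 12/(17*18) * (27^2/5 + 25^2/4 + 48.5^2/4 + 52.5^2/4) - 3*18
     = 0.039216 * 1579.17 - 54
     = 7.928431.
Step 4: Ties present; correction factor C = 1 - 30/(17^3 - 17) = 0.993873. Corrected H = 7.928431 / 0.993873 = 7.977312.
Step 5: Under H0, H ~ chi^2(3); p-value = 0.046483.
Step 6: alpha = 0.05. reject H0.

H = 7.9773, df = 3, p = 0.046483, reject H0.


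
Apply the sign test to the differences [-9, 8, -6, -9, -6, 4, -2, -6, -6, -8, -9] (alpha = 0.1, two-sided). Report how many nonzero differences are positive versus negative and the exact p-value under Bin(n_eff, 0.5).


Step 1: Discard zero differences. Original n = 11; n_eff = number of nonzero differences = 11.
Nonzero differences (with sign): -9, +8, -6, -9, -6, +4, -2, -6, -6, -8, -9
Step 2: Count signs: positive = 2, negative = 9.
Step 3: Under H0: P(positive) = 0.5, so the number of positives S ~ Bin(11, 0.5).
Step 4: Two-sided exact p-value = sum of Bin(11,0.5) probabilities at or below the observed probability = 0.065430.
Step 5: alpha = 0.1. reject H0.

n_eff = 11, pos = 2, neg = 9, p = 0.065430, reject H0.


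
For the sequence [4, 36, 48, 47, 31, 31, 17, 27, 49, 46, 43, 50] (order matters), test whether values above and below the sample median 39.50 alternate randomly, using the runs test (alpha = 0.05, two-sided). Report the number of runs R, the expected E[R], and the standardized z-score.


Step 1: Compute median = 39.50; label A = above, B = below.
Labels in order: BBAABBBBAAAA  (n_A = 6, n_B = 6)
Step 2: Count runs R = 4.
Step 3: Under H0 (random ordering), E[R] = 2*n_A*n_B/(n_A+n_B) + 1 = 2*6*6/12 + 1 = 7.0000.
        Var[R] = 2*n_A*n_B*(2*n_A*n_B - n_A - n_B) / ((n_A+n_B)^2 * (n_A+n_B-1)) = 4320/1584 = 2.7273.
        SD[R] = 1.6514.
Step 4: Continuity-corrected z = (R + 0.5 - E[R]) / SD[R] = (4 + 0.5 - 7.0000) / 1.6514 = -1.5138.
Step 5: Two-sided p-value via normal approximation = 2*(1 - Phi(|z|)) = 0.130070.
Step 6: alpha = 0.05. fail to reject H0.

R = 4, z = -1.5138, p = 0.130070, fail to reject H0.


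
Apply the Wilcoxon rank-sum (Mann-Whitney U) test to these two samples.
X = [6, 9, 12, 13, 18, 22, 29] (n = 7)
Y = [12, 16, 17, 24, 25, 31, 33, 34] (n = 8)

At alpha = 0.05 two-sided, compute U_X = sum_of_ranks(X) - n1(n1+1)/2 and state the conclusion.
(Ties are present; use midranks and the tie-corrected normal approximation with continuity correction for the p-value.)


Step 1: Combine and sort all 15 observations; assign midranks.
sorted (value, group): (6,X), (9,X), (12,X), (12,Y), (13,X), (16,Y), (17,Y), (18,X), (22,X), (24,Y), (25,Y), (29,X), (31,Y), (33,Y), (34,Y)
ranks: 6->1, 9->2, 12->3.5, 12->3.5, 13->5, 16->6, 17->7, 18->8, 22->9, 24->10, 25->11, 29->12, 31->13, 33->14, 34->15
Step 2: Rank sum for X: R1 = 1 + 2 + 3.5 + 5 + 8 + 9 + 12 = 40.5.
Step 3: U_X = R1 - n1(n1+1)/2 = 40.5 - 7*8/2 = 40.5 - 28 = 12.5.
       U_Y = n1*n2 - U_X = 56 - 12.5 = 43.5.
Step 4: Ties are present, so use the tie-corrected normal approximation (with continuity correction) for the p-value.
Step 5: p-value = 0.082305; compare to alpha = 0.05. fail to reject H0.

U_X = 12.5, p = 0.082305, fail to reject H0 at alpha = 0.05.


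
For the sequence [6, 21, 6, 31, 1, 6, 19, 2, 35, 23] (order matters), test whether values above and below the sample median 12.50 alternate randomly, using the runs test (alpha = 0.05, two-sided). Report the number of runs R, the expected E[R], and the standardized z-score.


Step 1: Compute median = 12.50; label A = above, B = below.
Labels in order: BABABBABAA  (n_A = 5, n_B = 5)
Step 2: Count runs R = 8.
Step 3: Under H0 (random ordering), E[R] = 2*n_A*n_B/(n_A+n_B) + 1 = 2*5*5/10 + 1 = 6.0000.
        Var[R] = 2*n_A*n_B*(2*n_A*n_B - n_A - n_B) / ((n_A+n_B)^2 * (n_A+n_B-1)) = 2000/900 = 2.2222.
        SD[R] = 1.4907.
Step 4: Continuity-corrected z = (R - 0.5 - E[R]) / SD[R] = (8 - 0.5 - 6.0000) / 1.4907 = 1.0062.
Step 5: Two-sided p-value via normal approximation = 2*(1 - Phi(|z|)) = 0.314305.
Step 6: alpha = 0.05. fail to reject H0.

R = 8, z = 1.0062, p = 0.314305, fail to reject H0.


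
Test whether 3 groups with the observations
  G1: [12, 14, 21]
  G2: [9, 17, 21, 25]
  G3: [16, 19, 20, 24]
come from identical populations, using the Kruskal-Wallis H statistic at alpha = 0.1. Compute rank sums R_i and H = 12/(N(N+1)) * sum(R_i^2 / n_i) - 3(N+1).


Step 1: Combine all N = 11 observations and assign midranks.
sorted (value, group, rank): (9,G2,1), (12,G1,2), (14,G1,3), (16,G3,4), (17,G2,5), (19,G3,6), (20,G3,7), (21,G1,8.5), (21,G2,8.5), (24,G3,10), (25,G2,11)
Step 2: Sum ranks within each group.
R_1 = 13.5 (n_1 = 3)
R_2 = 25.5 (n_2 = 4)
R_3 = 27 (n_3 = 4)
Step 3: H = 12/(N(N+1)) * sum(R_i^2/n_i) - 3(N+1)
     = 12/(11*12) * (13.5^2/3 + 25.5^2/4 + 27^2/4) - 3*12
     = 0.090909 * 405.562 - 36
     = 0.869318.
Step 4: Ties present; correction factor C = 1 - 6/(11^3 - 11) = 0.995455. Corrected H = 0.869318 / 0.995455 = 0.873288.
Step 5: Under H0, H ~ chi^2(2); p-value = 0.646202.
Step 6: alpha = 0.1. fail to reject H0.

H = 0.8733, df = 2, p = 0.646202, fail to reject H0.


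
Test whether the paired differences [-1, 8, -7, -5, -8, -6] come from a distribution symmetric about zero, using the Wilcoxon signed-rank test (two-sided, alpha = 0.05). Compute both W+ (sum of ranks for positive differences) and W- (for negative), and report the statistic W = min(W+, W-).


Step 1: Drop any zero differences (none here) and take |d_i|.
|d| = [1, 8, 7, 5, 8, 6]
Step 2: Midrank |d_i| (ties get averaged ranks).
ranks: |1|->1, |8|->5.5, |7|->4, |5|->2, |8|->5.5, |6|->3
Step 3: Attach original signs; sum ranks with positive sign and with negative sign.
W+ = 5.5 = 5.5
W- = 1 + 4 + 2 + 5.5 + 3 = 15.5
(Check: W+ + W- = 21 should equal n(n+1)/2 = 21.)
Step 4: Test statistic W = min(W+, W-) = 5.5.
Step 5: Ties in |d|, so use the tie-corrected normal approximation.
        E[W] = n(n+1)/4 = 6*7/4 = 10.5.
        Tie groups: |d|=8 (t=2); sum(t^3 - t) = 6.
        Var[W] = n(n+1)(2n+1)/24 - sum(t^3-t)/48 = 546/24 - 6/48 = 22.625.
        z = (W - E[W]) / sqrt(Var[W]) = (5.5 - 10.5) / 4.7566 = -1.0512.
        Two-sided p = 2*Phi(z) = 0.293177.
Step 6: alpha = 0.05. fail to reject H0.

W+ = 5.5, W- = 15.5, W = min = 5.5, p = 0.293177, fail to reject H0.


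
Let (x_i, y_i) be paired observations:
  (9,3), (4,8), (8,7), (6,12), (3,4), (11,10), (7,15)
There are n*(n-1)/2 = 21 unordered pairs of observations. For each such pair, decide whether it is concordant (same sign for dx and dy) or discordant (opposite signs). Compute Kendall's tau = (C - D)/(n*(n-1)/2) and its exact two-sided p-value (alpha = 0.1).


Step 1: Enumerate the 21 unordered pairs (i,j) with i<j and classify each by sign(x_j-x_i) * sign(y_j-y_i).
  (1,2):dx=-5,dy=+5->D; (1,3):dx=-1,dy=+4->D; (1,4):dx=-3,dy=+9->D; (1,5):dx=-6,dy=+1->D
  (1,6):dx=+2,dy=+7->C; (1,7):dx=-2,dy=+12->D; (2,3):dx=+4,dy=-1->D; (2,4):dx=+2,dy=+4->C
  (2,5):dx=-1,dy=-4->C; (2,6):dx=+7,dy=+2->C; (2,7):dx=+3,dy=+7->C; (3,4):dx=-2,dy=+5->D
  (3,5):dx=-5,dy=-3->C; (3,6):dx=+3,dy=+3->C; (3,7):dx=-1,dy=+8->D; (4,5):dx=-3,dy=-8->C
  (4,6):dx=+5,dy=-2->D; (4,7):dx=+1,dy=+3->C; (5,6):dx=+8,dy=+6->C; (5,7):dx=+4,dy=+11->C
  (6,7):dx=-4,dy=+5->D
Step 2: C = 11, D = 10, total pairs = 21.
Step 3: tau = (C - D)/(n(n-1)/2) = (11 - 10)/21 = 0.047619.
Step 4: Exact two-sided p-value (enumerate n! = 5040 permutations of y under H0): p = 1.000000.
Step 5: alpha = 0.1. fail to reject H0.

tau_b = 0.0476 (C=11, D=10), p = 1.000000, fail to reject H0.


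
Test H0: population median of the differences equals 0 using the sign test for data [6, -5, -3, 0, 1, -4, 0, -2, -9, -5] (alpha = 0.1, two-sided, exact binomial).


Step 1: Discard zero differences. Original n = 10; n_eff = number of nonzero differences = 8.
Nonzero differences (with sign): +6, -5, -3, +1, -4, -2, -9, -5
Step 2: Count signs: positive = 2, negative = 6.
Step 3: Under H0: P(positive) = 0.5, so the number of positives S ~ Bin(8, 0.5).
Step 4: Two-sided exact p-value = sum of Bin(8,0.5) probabilities at or below the observed probability = 0.289062.
Step 5: alpha = 0.1. fail to reject H0.

n_eff = 8, pos = 2, neg = 6, p = 0.289062, fail to reject H0.


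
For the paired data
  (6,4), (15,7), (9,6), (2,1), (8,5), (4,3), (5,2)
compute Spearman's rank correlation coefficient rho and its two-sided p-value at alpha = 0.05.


Step 1: Rank x and y separately (midranks; no ties here).
rank(x): 6->4, 15->7, 9->6, 2->1, 8->5, 4->2, 5->3
rank(y): 4->4, 7->7, 6->6, 1->1, 5->5, 3->3, 2->2
Step 2: d_i = R_x(i) - R_y(i); compute d_i^2.
  (4-4)^2=0, (7-7)^2=0, (6-6)^2=0, (1-1)^2=0, (5-5)^2=0, (2-3)^2=1, (3-2)^2=1
sum(d^2) = 2.
Step 3: rho = 1 - 6*2 / (7*(7^2 - 1)) = 1 - 12/336 = 0.964286.
Step 4: Under H0, t = rho * sqrt((n-2)/(1-rho^2)) = 8.1408 ~ t(5).
Step 5: Two-sided p-value from the t-distribution with 5 df = 0.000454.
Step 6: alpha = 0.05. reject H0.

rho = 0.9643, p = 0.000454, reject H0 at alpha = 0.05.


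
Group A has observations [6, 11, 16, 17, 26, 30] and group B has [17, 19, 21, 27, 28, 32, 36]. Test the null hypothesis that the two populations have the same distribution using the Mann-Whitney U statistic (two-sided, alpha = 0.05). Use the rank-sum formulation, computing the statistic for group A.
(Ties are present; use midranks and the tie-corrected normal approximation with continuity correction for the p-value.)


Step 1: Combine and sort all 13 observations; assign midranks.
sorted (value, group): (6,X), (11,X), (16,X), (17,X), (17,Y), (19,Y), (21,Y), (26,X), (27,Y), (28,Y), (30,X), (32,Y), (36,Y)
ranks: 6->1, 11->2, 16->3, 17->4.5, 17->4.5, 19->6, 21->7, 26->8, 27->9, 28->10, 30->11, 32->12, 36->13
Step 2: Rank sum for X: R1 = 1 + 2 + 3 + 4.5 + 8 + 11 = 29.5.
Step 3: U_X = R1 - n1(n1+1)/2 = 29.5 - 6*7/2 = 29.5 - 21 = 8.5.
       U_Y = n1*n2 - U_X = 42 - 8.5 = 33.5.
Step 4: Ties are present, so use the tie-corrected normal approximation (with continuity correction) for the p-value.
Step 5: p-value = 0.086044; compare to alpha = 0.05. fail to reject H0.

U_X = 8.5, p = 0.086044, fail to reject H0 at alpha = 0.05.


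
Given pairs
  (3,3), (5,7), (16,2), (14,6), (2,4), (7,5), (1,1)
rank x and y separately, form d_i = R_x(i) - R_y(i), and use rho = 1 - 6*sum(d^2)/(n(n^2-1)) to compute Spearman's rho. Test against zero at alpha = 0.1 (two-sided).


Step 1: Rank x and y separately (midranks; no ties here).
rank(x): 3->3, 5->4, 16->7, 14->6, 2->2, 7->5, 1->1
rank(y): 3->3, 7->7, 2->2, 6->6, 4->4, 5->5, 1->1
Step 2: d_i = R_x(i) - R_y(i); compute d_i^2.
  (3-3)^2=0, (4-7)^2=9, (7-2)^2=25, (6-6)^2=0, (2-4)^2=4, (5-5)^2=0, (1-1)^2=0
sum(d^2) = 38.
Step 3: rho = 1 - 6*38 / (7*(7^2 - 1)) = 1 - 228/336 = 0.321429.
Step 4: Under H0, t = rho * sqrt((n-2)/(1-rho^2)) = 0.7590 ~ t(5).
Step 5: Two-sided p-value from the t-distribution with 5 df = 0.482072.
Step 6: alpha = 0.1. fail to reject H0.

rho = 0.3214, p = 0.482072, fail to reject H0 at alpha = 0.1.


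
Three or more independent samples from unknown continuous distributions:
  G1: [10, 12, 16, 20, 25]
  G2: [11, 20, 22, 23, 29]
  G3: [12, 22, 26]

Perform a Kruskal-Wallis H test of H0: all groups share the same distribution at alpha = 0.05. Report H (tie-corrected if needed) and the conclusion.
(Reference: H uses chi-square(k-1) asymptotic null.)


Step 1: Combine all N = 13 observations and assign midranks.
sorted (value, group, rank): (10,G1,1), (11,G2,2), (12,G1,3.5), (12,G3,3.5), (16,G1,5), (20,G1,6.5), (20,G2,6.5), (22,G2,8.5), (22,G3,8.5), (23,G2,10), (25,G1,11), (26,G3,12), (29,G2,13)
Step 2: Sum ranks within each group.
R_1 = 27 (n_1 = 5)
R_2 = 40 (n_2 = 5)
R_3 = 24 (n_3 = 3)
Step 3: H = 12/(N(N+1)) * sum(R_i^2/n_i) - 3(N+1)
     = 12/(13*14) * (27^2/5 + 40^2/5 + 24^2/3) - 3*14
     = 0.065934 * 657.8 - 42
     = 1.371429.
Step 4: Ties present; correction factor C = 1 - 18/(13^3 - 13) = 0.991758. Corrected H = 1.371429 / 0.991758 = 1.382825.
Step 5: Under H0, H ~ chi^2(2); p-value = 0.500868.
Step 6: alpha = 0.05. fail to reject H0.

H = 1.3828, df = 2, p = 0.500868, fail to reject H0.


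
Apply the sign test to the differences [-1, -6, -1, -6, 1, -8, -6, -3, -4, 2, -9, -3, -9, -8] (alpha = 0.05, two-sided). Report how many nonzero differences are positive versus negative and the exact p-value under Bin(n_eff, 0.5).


Step 1: Discard zero differences. Original n = 14; n_eff = number of nonzero differences = 14.
Nonzero differences (with sign): -1, -6, -1, -6, +1, -8, -6, -3, -4, +2, -9, -3, -9, -8
Step 2: Count signs: positive = 2, negative = 12.
Step 3: Under H0: P(positive) = 0.5, so the number of positives S ~ Bin(14, 0.5).
Step 4: Two-sided exact p-value = sum of Bin(14,0.5) probabilities at or below the observed probability = 0.012939.
Step 5: alpha = 0.05. reject H0.

n_eff = 14, pos = 2, neg = 12, p = 0.012939, reject H0.


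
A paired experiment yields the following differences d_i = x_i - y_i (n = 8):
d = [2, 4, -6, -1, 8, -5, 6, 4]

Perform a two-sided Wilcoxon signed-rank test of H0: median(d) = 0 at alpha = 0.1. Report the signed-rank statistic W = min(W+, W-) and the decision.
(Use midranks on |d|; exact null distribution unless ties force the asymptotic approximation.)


Step 1: Drop any zero differences (none here) and take |d_i|.
|d| = [2, 4, 6, 1, 8, 5, 6, 4]
Step 2: Midrank |d_i| (ties get averaged ranks).
ranks: |2|->2, |4|->3.5, |6|->6.5, |1|->1, |8|->8, |5|->5, |6|->6.5, |4|->3.5
Step 3: Attach original signs; sum ranks with positive sign and with negative sign.
W+ = 2 + 3.5 + 8 + 6.5 + 3.5 = 23.5
W- = 6.5 + 1 + 5 = 12.5
(Check: W+ + W- = 36 should equal n(n+1)/2 = 36.)
Step 4: Test statistic W = min(W+, W-) = 12.5.
Step 5: Ties in |d|, so use the tie-corrected normal approximation.
        E[W] = n(n+1)/4 = 8*9/4 = 18.
        Tie groups: |d|=4 (t=2), |d|=6 (t=2); sum(t^3 - t) = 12.
        Var[W] = n(n+1)(2n+1)/24 - sum(t^3-t)/48 = 1224/24 - 12/48 = 50.75.
        z = (W - E[W]) / sqrt(Var[W]) = (12.5 - 18) / 7.1239 = -0.7720.
        Two-sided p = 2*Phi(z) = 0.440086.
Step 6: alpha = 0.1. fail to reject H0.

W+ = 23.5, W- = 12.5, W = min = 12.5, p = 0.440086, fail to reject H0.


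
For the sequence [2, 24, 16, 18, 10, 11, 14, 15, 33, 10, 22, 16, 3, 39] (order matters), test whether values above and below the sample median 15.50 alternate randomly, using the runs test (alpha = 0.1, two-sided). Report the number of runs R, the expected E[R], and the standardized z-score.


Step 1: Compute median = 15.50; label A = above, B = below.
Labels in order: BAAABBBBABAABA  (n_A = 7, n_B = 7)
Step 2: Count runs R = 8.
Step 3: Under H0 (random ordering), E[R] = 2*n_A*n_B/(n_A+n_B) + 1 = 2*7*7/14 + 1 = 8.0000.
        Var[R] = 2*n_A*n_B*(2*n_A*n_B - n_A - n_B) / ((n_A+n_B)^2 * (n_A+n_B-1)) = 8232/2548 = 3.2308.
        SD[R] = 1.7974.
Step 4: R = E[R], so z = 0 with no continuity correction.
Step 5: Two-sided p-value via normal approximation = 2*(1 - Phi(|z|)) = 1.000000.
Step 6: alpha = 0.1. fail to reject H0.

R = 8, z = 0.0000, p = 1.000000, fail to reject H0.


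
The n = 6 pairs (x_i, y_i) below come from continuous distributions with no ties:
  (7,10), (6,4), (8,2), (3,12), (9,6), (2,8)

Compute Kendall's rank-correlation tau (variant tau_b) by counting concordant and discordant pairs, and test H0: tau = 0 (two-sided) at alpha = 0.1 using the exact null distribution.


Step 1: Enumerate the 15 unordered pairs (i,j) with i<j and classify each by sign(x_j-x_i) * sign(y_j-y_i).
  (1,2):dx=-1,dy=-6->C; (1,3):dx=+1,dy=-8->D; (1,4):dx=-4,dy=+2->D; (1,5):dx=+2,dy=-4->D
  (1,6):dx=-5,dy=-2->C; (2,3):dx=+2,dy=-2->D; (2,4):dx=-3,dy=+8->D; (2,5):dx=+3,dy=+2->C
  (2,6):dx=-4,dy=+4->D; (3,4):dx=-5,dy=+10->D; (3,5):dx=+1,dy=+4->C; (3,6):dx=-6,dy=+6->D
  (4,5):dx=+6,dy=-6->D; (4,6):dx=-1,dy=-4->C; (5,6):dx=-7,dy=+2->D
Step 2: C = 5, D = 10, total pairs = 15.
Step 3: tau = (C - D)/(n(n-1)/2) = (5 - 10)/15 = -0.333333.
Step 4: Exact two-sided p-value (enumerate n! = 720 permutations of y under H0): p = 0.469444.
Step 5: alpha = 0.1. fail to reject H0.

tau_b = -0.3333 (C=5, D=10), p = 0.469444, fail to reject H0.


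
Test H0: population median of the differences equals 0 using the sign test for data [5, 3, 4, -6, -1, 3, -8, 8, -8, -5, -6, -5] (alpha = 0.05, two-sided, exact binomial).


Step 1: Discard zero differences. Original n = 12; n_eff = number of nonzero differences = 12.
Nonzero differences (with sign): +5, +3, +4, -6, -1, +3, -8, +8, -8, -5, -6, -5
Step 2: Count signs: positive = 5, negative = 7.
Step 3: Under H0: P(positive) = 0.5, so the number of positives S ~ Bin(12, 0.5).
Step 4: Two-sided exact p-value = sum of Bin(12,0.5) probabilities at or below the observed probability = 0.774414.
Step 5: alpha = 0.05. fail to reject H0.

n_eff = 12, pos = 5, neg = 7, p = 0.774414, fail to reject H0.


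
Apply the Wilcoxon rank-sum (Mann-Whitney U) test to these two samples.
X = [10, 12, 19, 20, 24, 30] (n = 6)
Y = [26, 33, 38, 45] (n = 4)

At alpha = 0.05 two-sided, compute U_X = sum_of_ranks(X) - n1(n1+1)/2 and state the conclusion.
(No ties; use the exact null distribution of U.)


Step 1: Combine and sort all 10 observations; assign midranks.
sorted (value, group): (10,X), (12,X), (19,X), (20,X), (24,X), (26,Y), (30,X), (33,Y), (38,Y), (45,Y)
ranks: 10->1, 12->2, 19->3, 20->4, 24->5, 26->6, 30->7, 33->8, 38->9, 45->10
Step 2: Rank sum for X: R1 = 1 + 2 + 3 + 4 + 5 + 7 = 22.
Step 3: U_X = R1 - n1(n1+1)/2 = 22 - 6*7/2 = 22 - 21 = 1.
       U_Y = n1*n2 - U_X = 24 - 1 = 23.
Step 4: No ties, so the exact null distribution of U (based on enumerating the C(10,6) = 210 equally likely rank assignments) gives the two-sided p-value.
Step 5: p-value = 0.019048; compare to alpha = 0.05. reject H0.

U_X = 1, p = 0.019048, reject H0 at alpha = 0.05.


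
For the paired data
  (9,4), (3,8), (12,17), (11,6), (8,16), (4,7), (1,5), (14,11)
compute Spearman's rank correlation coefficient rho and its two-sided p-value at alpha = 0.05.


Step 1: Rank x and y separately (midranks; no ties here).
rank(x): 9->5, 3->2, 12->7, 11->6, 8->4, 4->3, 1->1, 14->8
rank(y): 4->1, 8->5, 17->8, 6->3, 16->7, 7->4, 5->2, 11->6
Step 2: d_i = R_x(i) - R_y(i); compute d_i^2.
  (5-1)^2=16, (2-5)^2=9, (7-8)^2=1, (6-3)^2=9, (4-7)^2=9, (3-4)^2=1, (1-2)^2=1, (8-6)^2=4
sum(d^2) = 50.
Step 3: rho = 1 - 6*50 / (8*(8^2 - 1)) = 1 - 300/504 = 0.404762.
Step 4: Under H0, t = rho * sqrt((n-2)/(1-rho^2)) = 1.0842 ~ t(6).
Step 5: Two-sided p-value from the t-distribution with 6 df = 0.319889.
Step 6: alpha = 0.05. fail to reject H0.

rho = 0.4048, p = 0.319889, fail to reject H0 at alpha = 0.05.


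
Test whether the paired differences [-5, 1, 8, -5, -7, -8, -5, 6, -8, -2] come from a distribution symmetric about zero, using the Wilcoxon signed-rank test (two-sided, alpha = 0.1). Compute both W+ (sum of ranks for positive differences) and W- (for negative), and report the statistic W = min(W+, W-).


Step 1: Drop any zero differences (none here) and take |d_i|.
|d| = [5, 1, 8, 5, 7, 8, 5, 6, 8, 2]
Step 2: Midrank |d_i| (ties get averaged ranks).
ranks: |5|->4, |1|->1, |8|->9, |5|->4, |7|->7, |8|->9, |5|->4, |6|->6, |8|->9, |2|->2
Step 3: Attach original signs; sum ranks with positive sign and with negative sign.
W+ = 1 + 9 + 6 = 16
W- = 4 + 4 + 7 + 9 + 4 + 9 + 2 = 39
(Check: W+ + W- = 55 should equal n(n+1)/2 = 55.)
Step 4: Test statistic W = min(W+, W-) = 16.
Step 5: Ties in |d|, so use the tie-corrected normal approximation.
        E[W] = n(n+1)/4 = 10*11/4 = 27.5.
        Tie groups: |d|=5 (t=3), |d|=8 (t=3); sum(t^3 - t) = 48.
        Var[W] = n(n+1)(2n+1)/24 - sum(t^3-t)/48 = 2310/24 - 48/48 = 95.25.
        z = (W - E[W]) / sqrt(Var[W]) = (16 - 27.5) / 9.7596 = -1.1783.
        Two-sided p = 2*Phi(z) = 0.238667.
Step 6: alpha = 0.1. fail to reject H0.

W+ = 16, W- = 39, W = min = 16, p = 0.238667, fail to reject H0.


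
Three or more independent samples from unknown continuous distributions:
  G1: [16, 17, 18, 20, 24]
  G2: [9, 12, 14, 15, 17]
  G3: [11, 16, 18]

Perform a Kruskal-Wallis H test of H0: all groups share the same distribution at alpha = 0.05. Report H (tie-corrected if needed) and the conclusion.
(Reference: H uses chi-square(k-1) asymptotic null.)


Step 1: Combine all N = 13 observations and assign midranks.
sorted (value, group, rank): (9,G2,1), (11,G3,2), (12,G2,3), (14,G2,4), (15,G2,5), (16,G1,6.5), (16,G3,6.5), (17,G1,8.5), (17,G2,8.5), (18,G1,10.5), (18,G3,10.5), (20,G1,12), (24,G1,13)
Step 2: Sum ranks within each group.
R_1 = 50.5 (n_1 = 5)
R_2 = 21.5 (n_2 = 5)
R_3 = 19 (n_3 = 3)
Step 3: H = 12/(N(N+1)) * sum(R_i^2/n_i) - 3(N+1)
     = 12/(13*14) * (50.5^2/5 + 21.5^2/5 + 19^2/3) - 3*14
     = 0.065934 * 722.833 - 42
     = 5.659341.
Step 4: Ties present; correction factor C = 1 - 18/(13^3 - 13) = 0.991758. Corrected H = 5.659341 / 0.991758 = 5.706371.
Step 5: Under H0, H ~ chi^2(2); p-value = 0.057660.
Step 6: alpha = 0.05. fail to reject H0.

H = 5.7064, df = 2, p = 0.057660, fail to reject H0.


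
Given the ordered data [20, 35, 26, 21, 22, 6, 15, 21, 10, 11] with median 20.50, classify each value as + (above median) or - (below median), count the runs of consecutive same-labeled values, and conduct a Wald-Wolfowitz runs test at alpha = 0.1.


Step 1: Compute median = 20.50; label A = above, B = below.
Labels in order: BAAAABBABB  (n_A = 5, n_B = 5)
Step 2: Count runs R = 5.
Step 3: Under H0 (random ordering), E[R] = 2*n_A*n_B/(n_A+n_B) + 1 = 2*5*5/10 + 1 = 6.0000.
        Var[R] = 2*n_A*n_B*(2*n_A*n_B - n_A - n_B) / ((n_A+n_B)^2 * (n_A+n_B-1)) = 2000/900 = 2.2222.
        SD[R] = 1.4907.
Step 4: Continuity-corrected z = (R + 0.5 - E[R]) / SD[R] = (5 + 0.5 - 6.0000) / 1.4907 = -0.3354.
Step 5: Two-sided p-value via normal approximation = 2*(1 - Phi(|z|)) = 0.737316.
Step 6: alpha = 0.1. fail to reject H0.

R = 5, z = -0.3354, p = 0.737316, fail to reject H0.


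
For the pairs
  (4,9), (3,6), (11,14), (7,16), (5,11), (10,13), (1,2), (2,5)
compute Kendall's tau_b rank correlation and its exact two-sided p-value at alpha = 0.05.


Step 1: Enumerate the 28 unordered pairs (i,j) with i<j and classify each by sign(x_j-x_i) * sign(y_j-y_i).
  (1,2):dx=-1,dy=-3->C; (1,3):dx=+7,dy=+5->C; (1,4):dx=+3,dy=+7->C; (1,5):dx=+1,dy=+2->C
  (1,6):dx=+6,dy=+4->C; (1,7):dx=-3,dy=-7->C; (1,8):dx=-2,dy=-4->C; (2,3):dx=+8,dy=+8->C
  (2,4):dx=+4,dy=+10->C; (2,5):dx=+2,dy=+5->C; (2,6):dx=+7,dy=+7->C; (2,7):dx=-2,dy=-4->C
  (2,8):dx=-1,dy=-1->C; (3,4):dx=-4,dy=+2->D; (3,5):dx=-6,dy=-3->C; (3,6):dx=-1,dy=-1->C
  (3,7):dx=-10,dy=-12->C; (3,8):dx=-9,dy=-9->C; (4,5):dx=-2,dy=-5->C; (4,6):dx=+3,dy=-3->D
  (4,7):dx=-6,dy=-14->C; (4,8):dx=-5,dy=-11->C; (5,6):dx=+5,dy=+2->C; (5,7):dx=-4,dy=-9->C
  (5,8):dx=-3,dy=-6->C; (6,7):dx=-9,dy=-11->C; (6,8):dx=-8,dy=-8->C; (7,8):dx=+1,dy=+3->C
Step 2: C = 26, D = 2, total pairs = 28.
Step 3: tau = (C - D)/(n(n-1)/2) = (26 - 2)/28 = 0.857143.
Step 4: Exact two-sided p-value (enumerate n! = 40320 permutations of y under H0): p = 0.001736.
Step 5: alpha = 0.05. reject H0.

tau_b = 0.8571 (C=26, D=2), p = 0.001736, reject H0.


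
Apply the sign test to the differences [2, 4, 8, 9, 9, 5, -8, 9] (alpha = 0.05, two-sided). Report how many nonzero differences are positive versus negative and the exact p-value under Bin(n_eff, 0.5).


Step 1: Discard zero differences. Original n = 8; n_eff = number of nonzero differences = 8.
Nonzero differences (with sign): +2, +4, +8, +9, +9, +5, -8, +9
Step 2: Count signs: positive = 7, negative = 1.
Step 3: Under H0: P(positive) = 0.5, so the number of positives S ~ Bin(8, 0.5).
Step 4: Two-sided exact p-value = sum of Bin(8,0.5) probabilities at or below the observed probability = 0.070312.
Step 5: alpha = 0.05. fail to reject H0.

n_eff = 8, pos = 7, neg = 1, p = 0.070312, fail to reject H0.


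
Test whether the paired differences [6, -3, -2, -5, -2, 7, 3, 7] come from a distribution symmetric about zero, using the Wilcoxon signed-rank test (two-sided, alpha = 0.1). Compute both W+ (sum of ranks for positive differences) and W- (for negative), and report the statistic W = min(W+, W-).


Step 1: Drop any zero differences (none here) and take |d_i|.
|d| = [6, 3, 2, 5, 2, 7, 3, 7]
Step 2: Midrank |d_i| (ties get averaged ranks).
ranks: |6|->6, |3|->3.5, |2|->1.5, |5|->5, |2|->1.5, |7|->7.5, |3|->3.5, |7|->7.5
Step 3: Attach original signs; sum ranks with positive sign and with negative sign.
W+ = 6 + 7.5 + 3.5 + 7.5 = 24.5
W- = 3.5 + 1.5 + 5 + 1.5 = 11.5
(Check: W+ + W- = 36 should equal n(n+1)/2 = 36.)
Step 4: Test statistic W = min(W+, W-) = 11.5.
Step 5: Ties in |d|, so use the tie-corrected normal approximation.
        E[W] = n(n+1)/4 = 8*9/4 = 18.
        Tie groups: |d|=2 (t=2), |d|=3 (t=2), |d|=7 (t=2); sum(t^3 - t) = 18.
        Var[W] = n(n+1)(2n+1)/24 - sum(t^3-t)/48 = 1224/24 - 18/48 = 50.625.
        z = (W - E[W]) / sqrt(Var[W]) = (11.5 - 18) / 7.1151 = -0.9135.
        Two-sided p = 2*Phi(z) = 0.360955.
Step 6: alpha = 0.1. fail to reject H0.

W+ = 24.5, W- = 11.5, W = min = 11.5, p = 0.360955, fail to reject H0.


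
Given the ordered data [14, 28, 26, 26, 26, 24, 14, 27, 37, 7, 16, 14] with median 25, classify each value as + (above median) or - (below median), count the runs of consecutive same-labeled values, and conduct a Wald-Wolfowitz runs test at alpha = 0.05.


Step 1: Compute median = 25; label A = above, B = below.
Labels in order: BAAAABBAABBB  (n_A = 6, n_B = 6)
Step 2: Count runs R = 5.
Step 3: Under H0 (random ordering), E[R] = 2*n_A*n_B/(n_A+n_B) + 1 = 2*6*6/12 + 1 = 7.0000.
        Var[R] = 2*n_A*n_B*(2*n_A*n_B - n_A - n_B) / ((n_A+n_B)^2 * (n_A+n_B-1)) = 4320/1584 = 2.7273.
        SD[R] = 1.6514.
Step 4: Continuity-corrected z = (R + 0.5 - E[R]) / SD[R] = (5 + 0.5 - 7.0000) / 1.6514 = -0.9083.
Step 5: Two-sided p-value via normal approximation = 2*(1 - Phi(|z|)) = 0.363722.
Step 6: alpha = 0.05. fail to reject H0.

R = 5, z = -0.9083, p = 0.363722, fail to reject H0.


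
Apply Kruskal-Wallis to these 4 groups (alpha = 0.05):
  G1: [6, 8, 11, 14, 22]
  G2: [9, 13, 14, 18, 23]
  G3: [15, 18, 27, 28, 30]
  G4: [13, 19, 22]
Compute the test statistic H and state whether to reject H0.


Step 1: Combine all N = 18 observations and assign midranks.
sorted (value, group, rank): (6,G1,1), (8,G1,2), (9,G2,3), (11,G1,4), (13,G2,5.5), (13,G4,5.5), (14,G1,7.5), (14,G2,7.5), (15,G3,9), (18,G2,10.5), (18,G3,10.5), (19,G4,12), (22,G1,13.5), (22,G4,13.5), (23,G2,15), (27,G3,16), (28,G3,17), (30,G3,18)
Step 2: Sum ranks within each group.
R_1 = 28 (n_1 = 5)
R_2 = 41.5 (n_2 = 5)
R_3 = 70.5 (n_3 = 5)
R_4 = 31 (n_4 = 3)
Step 3: H = 12/(N(N+1)) * sum(R_i^2/n_i) - 3(N+1)
     = 12/(18*19) * (28^2/5 + 41.5^2/5 + 70.5^2/5 + 31^2/3) - 3*19
     = 0.035088 * 1815.63 - 57
     = 6.706433.
Step 4: Ties present; correction factor C = 1 - 24/(18^3 - 18) = 0.995872. Corrected H = 6.706433 / 0.995872 = 6.734231.
Step 5: Under H0, H ~ chi^2(3); p-value = 0.080869.
Step 6: alpha = 0.05. fail to reject H0.

H = 6.7342, df = 3, p = 0.080869, fail to reject H0.


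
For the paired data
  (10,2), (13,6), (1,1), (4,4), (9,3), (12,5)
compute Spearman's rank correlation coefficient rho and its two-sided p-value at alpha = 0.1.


Step 1: Rank x and y separately (midranks; no ties here).
rank(x): 10->4, 13->6, 1->1, 4->2, 9->3, 12->5
rank(y): 2->2, 6->6, 1->1, 4->4, 3->3, 5->5
Step 2: d_i = R_x(i) - R_y(i); compute d_i^2.
  (4-2)^2=4, (6-6)^2=0, (1-1)^2=0, (2-4)^2=4, (3-3)^2=0, (5-5)^2=0
sum(d^2) = 8.
Step 3: rho = 1 - 6*8 / (6*(6^2 - 1)) = 1 - 48/210 = 0.771429.
Step 4: Under H0, t = rho * sqrt((n-2)/(1-rho^2)) = 2.4247 ~ t(4).
Step 5: Two-sided p-value from the t-distribution with 4 df = 0.072397.
Step 6: alpha = 0.1. reject H0.

rho = 0.7714, p = 0.072397, reject H0 at alpha = 0.1.


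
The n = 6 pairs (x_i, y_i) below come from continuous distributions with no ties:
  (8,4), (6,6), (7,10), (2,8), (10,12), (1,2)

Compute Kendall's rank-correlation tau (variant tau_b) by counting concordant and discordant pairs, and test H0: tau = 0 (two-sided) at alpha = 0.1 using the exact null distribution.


Step 1: Enumerate the 15 unordered pairs (i,j) with i<j and classify each by sign(x_j-x_i) * sign(y_j-y_i).
  (1,2):dx=-2,dy=+2->D; (1,3):dx=-1,dy=+6->D; (1,4):dx=-6,dy=+4->D; (1,5):dx=+2,dy=+8->C
  (1,6):dx=-7,dy=-2->C; (2,3):dx=+1,dy=+4->C; (2,4):dx=-4,dy=+2->D; (2,5):dx=+4,dy=+6->C
  (2,6):dx=-5,dy=-4->C; (3,4):dx=-5,dy=-2->C; (3,5):dx=+3,dy=+2->C; (3,6):dx=-6,dy=-8->C
  (4,5):dx=+8,dy=+4->C; (4,6):dx=-1,dy=-6->C; (5,6):dx=-9,dy=-10->C
Step 2: C = 11, D = 4, total pairs = 15.
Step 3: tau = (C - D)/(n(n-1)/2) = (11 - 4)/15 = 0.466667.
Step 4: Exact two-sided p-value (enumerate n! = 720 permutations of y under H0): p = 0.272222.
Step 5: alpha = 0.1. fail to reject H0.

tau_b = 0.4667 (C=11, D=4), p = 0.272222, fail to reject H0.
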